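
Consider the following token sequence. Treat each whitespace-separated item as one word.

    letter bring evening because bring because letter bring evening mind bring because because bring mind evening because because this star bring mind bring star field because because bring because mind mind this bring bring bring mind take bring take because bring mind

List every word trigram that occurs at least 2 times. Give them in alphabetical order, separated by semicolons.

because because bring; because bring because; because bring mind; letter bring evening

Trigram counts meeting the condition (at least 2 times):
  because because bring: 2
  because bring because: 2
  because bring mind: 2
  letter bring evening: 2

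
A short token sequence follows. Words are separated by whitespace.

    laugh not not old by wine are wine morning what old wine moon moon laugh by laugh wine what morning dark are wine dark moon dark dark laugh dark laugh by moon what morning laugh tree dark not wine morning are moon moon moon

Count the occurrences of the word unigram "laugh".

6

Scanning the 44 tokens for "laugh":
  position 1: laugh
  position 15: laugh
  position 17: laugh
  position 28: laugh
  position 30: laugh
  position 35: laugh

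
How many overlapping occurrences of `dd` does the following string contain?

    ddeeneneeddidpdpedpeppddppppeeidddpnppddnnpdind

6

Sliding a length-2 window over the 47 characters (46 positions):
  position 1–2: dd
  position 10–11: dd
  position 23–24: dd
  position 32–33: dd
  position 33–34: dd
  position 39–40: dd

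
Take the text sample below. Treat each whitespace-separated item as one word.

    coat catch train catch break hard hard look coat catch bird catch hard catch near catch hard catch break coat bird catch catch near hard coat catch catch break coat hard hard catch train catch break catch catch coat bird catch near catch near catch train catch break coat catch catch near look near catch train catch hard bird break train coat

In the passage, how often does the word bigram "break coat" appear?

Scanning the 61 overlapping bigram windows for "break coat":
  position 19–20: break coat
  position 29–30: break coat
  position 48–49: break coat

3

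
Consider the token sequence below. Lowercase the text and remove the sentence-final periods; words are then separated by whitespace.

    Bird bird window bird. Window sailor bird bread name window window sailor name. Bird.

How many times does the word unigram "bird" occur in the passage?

Scanning the 14 tokens for "bird":
  position 1: bird
  position 2: bird
  position 4: bird
  position 7: bird
  position 14: bird

5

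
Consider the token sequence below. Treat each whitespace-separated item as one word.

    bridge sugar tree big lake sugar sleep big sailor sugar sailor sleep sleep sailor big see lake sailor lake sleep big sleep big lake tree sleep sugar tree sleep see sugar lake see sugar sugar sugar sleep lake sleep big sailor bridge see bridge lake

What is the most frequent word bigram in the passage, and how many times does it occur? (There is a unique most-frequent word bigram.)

"sleep big", 4 times

Bigram frequencies (highest first):
  sleep big: 4
  sugar tree: 2
  big lake: 2
  sugar sleep: 2
  big sailor: 2
  lake sleep: 2
  … (27 more, each ≤ 2)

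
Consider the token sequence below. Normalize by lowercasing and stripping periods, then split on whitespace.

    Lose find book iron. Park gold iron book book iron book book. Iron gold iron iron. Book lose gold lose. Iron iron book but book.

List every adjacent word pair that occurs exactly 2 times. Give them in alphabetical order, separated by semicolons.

book book; gold iron; iron iron

Bigram counts meeting the condition (exactly 2 times):
  book book: 2
  gold iron: 2
  iron iron: 2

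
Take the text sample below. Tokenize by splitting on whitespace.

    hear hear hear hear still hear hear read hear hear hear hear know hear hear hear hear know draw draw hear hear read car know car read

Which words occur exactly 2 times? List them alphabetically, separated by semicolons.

car; draw

Unigram counts meeting the condition (exactly 2 times):
  car: 2
  draw: 2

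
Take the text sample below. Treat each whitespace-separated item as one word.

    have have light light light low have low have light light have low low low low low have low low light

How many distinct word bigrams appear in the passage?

9

21 tokens → 20 bigram windows in total.
Repeated bigrams (each contributes count−1 duplicates):
  low low: 5
  have low: 3
  light light: 3
  low have: 3
  have light: 2
11 duplicate windows → 20 − 11 = 9 distinct.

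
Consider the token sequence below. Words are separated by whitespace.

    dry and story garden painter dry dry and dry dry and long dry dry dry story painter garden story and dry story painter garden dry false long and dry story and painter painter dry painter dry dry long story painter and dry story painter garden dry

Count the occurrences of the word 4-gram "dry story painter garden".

3

Scanning the 43 overlapping 4-gram windows for "dry story painter garden":
  position 15–18: dry story painter garden
  position 21–24: dry story painter garden
  position 42–45: dry story painter garden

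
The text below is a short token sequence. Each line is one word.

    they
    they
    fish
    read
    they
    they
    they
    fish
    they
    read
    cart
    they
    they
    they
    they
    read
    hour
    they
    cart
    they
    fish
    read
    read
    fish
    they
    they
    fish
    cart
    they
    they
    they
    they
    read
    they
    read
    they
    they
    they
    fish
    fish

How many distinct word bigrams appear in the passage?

40 tokens → 39 bigram windows in total.
Repeated bigrams (each contributes count−1 duplicates):
  they they: 12
  they fish: 5
  they read: 4
  cart they: 3
  read they: 3
  fish read: 2
  fish they: 2
24 duplicate windows → 39 − 24 = 15 distinct.

15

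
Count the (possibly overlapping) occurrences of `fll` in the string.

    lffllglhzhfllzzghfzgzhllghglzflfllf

Sliding a length-3 window over the 35 characters (33 positions):
  position 3–5: fll
  position 11–13: fll
  position 32–34: fll

3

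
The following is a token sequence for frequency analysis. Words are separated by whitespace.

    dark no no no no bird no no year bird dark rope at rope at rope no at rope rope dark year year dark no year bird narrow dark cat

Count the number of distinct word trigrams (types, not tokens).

30 tokens → 28 trigram windows in total.
Repeated trigrams (each contributes count−1 duplicates):
  no no no: 2
  no year bird: 2
  rope at rope: 2
3 duplicate windows → 28 − 3 = 25 distinct.

25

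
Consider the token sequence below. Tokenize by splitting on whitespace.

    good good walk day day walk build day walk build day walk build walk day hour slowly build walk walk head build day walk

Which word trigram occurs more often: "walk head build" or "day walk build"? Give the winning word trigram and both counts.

"day walk build" (3 vs 1)

"walk head build": 1 occurrence
"day walk build": 3 occurrences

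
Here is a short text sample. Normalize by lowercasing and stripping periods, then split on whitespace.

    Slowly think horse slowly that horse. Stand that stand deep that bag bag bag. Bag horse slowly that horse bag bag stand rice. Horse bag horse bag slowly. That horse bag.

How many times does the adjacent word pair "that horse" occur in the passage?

Scanning the 30 overlapping bigram windows for "that horse":
  position 5–6: that horse
  position 18–19: that horse
  position 29–30: that horse

3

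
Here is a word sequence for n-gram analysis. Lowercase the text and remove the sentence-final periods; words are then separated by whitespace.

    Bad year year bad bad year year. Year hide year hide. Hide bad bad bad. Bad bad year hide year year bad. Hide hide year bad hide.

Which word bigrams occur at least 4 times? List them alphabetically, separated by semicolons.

Bigram counts meeting the condition (at least 4 times):
  bad bad: 5
  year year: 4

bad bad; year year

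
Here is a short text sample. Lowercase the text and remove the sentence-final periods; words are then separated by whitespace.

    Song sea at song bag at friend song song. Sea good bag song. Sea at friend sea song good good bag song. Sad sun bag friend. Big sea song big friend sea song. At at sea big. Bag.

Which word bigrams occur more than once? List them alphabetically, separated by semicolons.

Bigram counts meeting the condition (more than once):
  at friend: 2
  bag song: 2
  friend sea: 2
  good bag: 2
  sea at: 2
  sea song: 3
  song sea: 3

at friend; bag song; friend sea; good bag; sea at; sea song; song sea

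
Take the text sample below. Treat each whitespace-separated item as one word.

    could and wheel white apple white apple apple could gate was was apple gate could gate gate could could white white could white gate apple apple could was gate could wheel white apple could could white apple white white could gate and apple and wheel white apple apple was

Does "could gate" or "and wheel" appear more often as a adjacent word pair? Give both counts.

"could gate" (3 vs 2)

"could gate": 3 occurrences
"and wheel": 2 occurrences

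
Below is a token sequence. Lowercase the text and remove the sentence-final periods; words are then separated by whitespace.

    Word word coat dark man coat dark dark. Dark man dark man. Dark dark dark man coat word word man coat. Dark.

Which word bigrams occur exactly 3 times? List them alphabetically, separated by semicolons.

coat dark; man coat

Bigram counts meeting the condition (exactly 3 times):
  coat dark: 3
  man coat: 3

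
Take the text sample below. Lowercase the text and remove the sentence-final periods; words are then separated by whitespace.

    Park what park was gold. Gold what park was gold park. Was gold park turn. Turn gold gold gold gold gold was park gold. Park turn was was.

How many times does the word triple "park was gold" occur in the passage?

Scanning the 26 overlapping trigram windows for "park was gold":
  position 3–5: park was gold
  position 8–10: park was gold
  position 11–13: park was gold

3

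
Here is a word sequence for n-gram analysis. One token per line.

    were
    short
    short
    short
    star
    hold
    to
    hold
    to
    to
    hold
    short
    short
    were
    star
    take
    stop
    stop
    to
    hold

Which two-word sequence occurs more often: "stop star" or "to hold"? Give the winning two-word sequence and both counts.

"stop star": 0 occurrences
"to hold": 3 occurrences

"to hold" (3 vs 0)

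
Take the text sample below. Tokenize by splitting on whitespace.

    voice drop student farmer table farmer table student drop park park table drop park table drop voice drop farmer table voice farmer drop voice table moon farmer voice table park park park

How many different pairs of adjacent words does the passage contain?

21

32 tokens → 31 bigram windows in total.
Repeated bigrams (each contributes count−1 duplicates):
  farmer table: 3
  park park: 3
  drop park: 2
  drop voice: 2
  park table: 2
  table drop: 2
  voice drop: 2
  voice table: 2
10 duplicate windows → 31 − 10 = 21 distinct.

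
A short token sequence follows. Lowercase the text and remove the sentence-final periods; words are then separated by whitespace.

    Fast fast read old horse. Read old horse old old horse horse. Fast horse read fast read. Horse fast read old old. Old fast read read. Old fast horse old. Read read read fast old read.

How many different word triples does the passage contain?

32

36 tokens → 34 trigram windows in total.
Repeated trigrams (each contributes count−1 duplicates):
  fast read old: 2
  read old horse: 2
2 duplicate windows → 34 − 2 = 32 distinct.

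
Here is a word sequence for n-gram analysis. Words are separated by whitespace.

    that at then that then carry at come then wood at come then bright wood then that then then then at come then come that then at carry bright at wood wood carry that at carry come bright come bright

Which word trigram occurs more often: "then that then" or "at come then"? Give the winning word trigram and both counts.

"then that then": 2 occurrences
"at come then": 3 occurrences

"at come then" (3 vs 2)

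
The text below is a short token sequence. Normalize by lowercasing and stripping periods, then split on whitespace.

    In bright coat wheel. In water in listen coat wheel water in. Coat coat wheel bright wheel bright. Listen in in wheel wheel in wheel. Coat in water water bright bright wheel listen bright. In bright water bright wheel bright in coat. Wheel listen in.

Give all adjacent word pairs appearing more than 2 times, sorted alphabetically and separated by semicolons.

Bigram counts meeting the condition (more than 2 times):
  bright wheel: 3
  coat wheel: 4
  wheel bright: 3

bright wheel; coat wheel; wheel bright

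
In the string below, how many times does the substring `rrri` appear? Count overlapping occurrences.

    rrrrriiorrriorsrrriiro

Sliding a length-4 window over the 22 characters (19 positions):
  position 3–6: rrri
  position 9–12: rrri
  position 16–19: rrri

3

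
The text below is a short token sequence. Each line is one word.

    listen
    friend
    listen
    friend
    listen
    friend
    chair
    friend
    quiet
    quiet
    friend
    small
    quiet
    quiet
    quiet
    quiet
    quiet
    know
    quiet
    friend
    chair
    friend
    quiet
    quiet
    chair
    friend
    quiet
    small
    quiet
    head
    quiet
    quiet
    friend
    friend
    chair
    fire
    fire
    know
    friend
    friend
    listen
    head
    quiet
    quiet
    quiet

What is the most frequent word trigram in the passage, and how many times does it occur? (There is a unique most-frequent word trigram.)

Trigram frequencies (highest first):
  quiet quiet quiet: 4
  chair friend quiet: 3
  listen friend listen: 2
  friend listen friend: 2
  friend chair friend: 2
  friend quiet quiet: 2
  … (26 more, each ≤ 2)

"quiet quiet quiet", 4 times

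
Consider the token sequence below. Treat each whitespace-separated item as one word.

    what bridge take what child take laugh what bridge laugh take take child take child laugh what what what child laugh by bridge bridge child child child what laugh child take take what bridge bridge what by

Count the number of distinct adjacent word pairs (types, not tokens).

23

37 tokens → 36 bigram windows in total.
Repeated bigrams (each contributes count−1 duplicates):
  child take: 3
  what bridge: 3
  bridge bridge: 2
  child child: 2
  child laugh: 2
  laugh what: 2
  take child: 2
  take take: 2
  … (3 more repeated)
13 duplicate windows → 36 − 13 = 23 distinct.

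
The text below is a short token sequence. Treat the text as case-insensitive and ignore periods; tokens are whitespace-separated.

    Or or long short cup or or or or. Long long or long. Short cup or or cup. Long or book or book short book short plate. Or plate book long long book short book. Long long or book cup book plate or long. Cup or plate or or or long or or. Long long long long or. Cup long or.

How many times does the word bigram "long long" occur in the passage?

6

Scanning the 60 overlapping bigram windows for "long long":
  position 10–11: long long
  position 31–32: long long
  position 36–37: long long
  position 54–55: long long
  position 55–56: long long
  position 56–57: long long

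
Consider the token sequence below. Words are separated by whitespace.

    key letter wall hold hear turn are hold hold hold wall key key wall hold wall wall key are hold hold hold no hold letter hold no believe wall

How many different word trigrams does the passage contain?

29 tokens → 27 trigram windows in total.
Repeated trigrams (each contributes count−1 duplicates):
  are hold hold: 2
  hold hold hold: 2
2 duplicate windows → 27 − 2 = 25 distinct.

25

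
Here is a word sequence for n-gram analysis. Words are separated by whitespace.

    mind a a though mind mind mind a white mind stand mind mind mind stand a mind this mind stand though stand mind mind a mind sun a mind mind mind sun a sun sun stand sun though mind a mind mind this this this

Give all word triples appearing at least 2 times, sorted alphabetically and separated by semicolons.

Trigram counts meeting the condition (at least 2 times):
  a mind mind: 2
  mind a mind: 2
  mind mind a: 2
  mind mind mind: 3
  mind sun a: 2
  stand mind mind: 2

a mind mind; mind a mind; mind mind a; mind mind mind; mind sun a; stand mind mind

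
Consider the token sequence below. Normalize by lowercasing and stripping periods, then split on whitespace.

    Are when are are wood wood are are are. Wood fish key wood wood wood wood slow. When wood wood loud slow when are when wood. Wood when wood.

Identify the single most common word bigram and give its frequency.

"wood wood", 6 times

Bigram frequencies (highest first):
  wood wood: 6
  are are: 3
  when wood: 3
  are when: 2
  when are: 2
  are wood: 2
  … (9 more, each ≤ 2)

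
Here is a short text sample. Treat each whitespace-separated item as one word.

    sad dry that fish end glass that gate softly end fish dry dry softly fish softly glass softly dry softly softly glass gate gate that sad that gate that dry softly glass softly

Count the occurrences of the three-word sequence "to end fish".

0

Scanning the 31 overlapping trigram windows for "to end fish":
  (none found)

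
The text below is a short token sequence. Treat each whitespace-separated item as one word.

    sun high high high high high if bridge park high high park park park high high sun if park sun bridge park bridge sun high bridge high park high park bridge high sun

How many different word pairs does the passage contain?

17

33 tokens → 32 bigram windows in total.
Repeated bigrams (each contributes count−1 duplicates):
  high high: 6
  high park: 3
  park high: 3
  bridge high: 2
  bridge park: 2
  high sun: 2
  park bridge: 2
  park park: 2
  … (1 more repeated)
15 duplicate windows → 32 − 15 = 17 distinct.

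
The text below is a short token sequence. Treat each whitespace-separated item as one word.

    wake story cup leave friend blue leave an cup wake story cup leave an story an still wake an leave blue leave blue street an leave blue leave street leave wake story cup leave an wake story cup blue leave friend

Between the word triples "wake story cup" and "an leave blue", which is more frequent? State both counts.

"wake story cup" (4 vs 2)

"wake story cup": 4 occurrences
"an leave blue": 2 occurrences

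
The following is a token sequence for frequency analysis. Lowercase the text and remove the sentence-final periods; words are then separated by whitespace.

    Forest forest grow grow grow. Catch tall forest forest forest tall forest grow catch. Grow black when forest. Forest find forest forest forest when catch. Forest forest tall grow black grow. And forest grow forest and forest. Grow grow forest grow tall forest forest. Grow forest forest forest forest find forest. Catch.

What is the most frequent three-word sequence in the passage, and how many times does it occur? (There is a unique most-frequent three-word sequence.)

Trigram frequencies (highest first):
  forest forest forest: 4
  forest forest grow: 2
  forest grow grow: 2
  tall forest forest: 2
  forest forest tall: 2
  forest forest find: 2
  … (33 more, each ≤ 2)

"forest forest forest", 4 times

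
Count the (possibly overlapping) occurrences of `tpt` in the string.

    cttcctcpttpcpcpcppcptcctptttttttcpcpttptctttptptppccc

4

Sliding a length-3 window over the 53 characters (51 positions):
  position 24–26: tpt
  position 38–40: tpt
  position 44–46: tpt
  position 46–48: tpt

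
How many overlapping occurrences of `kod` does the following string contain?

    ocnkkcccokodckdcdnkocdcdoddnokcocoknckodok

Sliding a length-3 window over the 42 characters (40 positions):
  position 10–12: kod
  position 38–40: kod

2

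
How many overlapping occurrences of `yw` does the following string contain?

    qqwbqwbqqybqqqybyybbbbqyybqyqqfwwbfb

Sliding a length-2 window over the 36 characters (35 positions):
  (no match at any position)

0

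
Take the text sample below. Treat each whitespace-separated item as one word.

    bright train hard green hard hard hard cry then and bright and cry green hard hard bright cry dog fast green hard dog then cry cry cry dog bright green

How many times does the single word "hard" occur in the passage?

7

Scanning the 30 tokens for "hard":
  position 3: hard
  position 5: hard
  position 6: hard
  position 7: hard
  position 15: hard
  position 16: hard
  position 22: hard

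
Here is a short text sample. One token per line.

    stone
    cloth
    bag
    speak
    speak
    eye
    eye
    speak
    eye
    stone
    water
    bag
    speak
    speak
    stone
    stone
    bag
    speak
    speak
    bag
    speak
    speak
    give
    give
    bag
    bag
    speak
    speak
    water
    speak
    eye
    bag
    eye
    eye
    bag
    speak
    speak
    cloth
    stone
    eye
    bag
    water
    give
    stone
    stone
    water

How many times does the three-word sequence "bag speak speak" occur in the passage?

Scanning the 44 overlapping trigram windows for "bag speak speak":
  position 3–5: bag speak speak
  position 12–14: bag speak speak
  position 17–19: bag speak speak
  position 20–22: bag speak speak
  position 26–28: bag speak speak
  position 35–37: bag speak speak

6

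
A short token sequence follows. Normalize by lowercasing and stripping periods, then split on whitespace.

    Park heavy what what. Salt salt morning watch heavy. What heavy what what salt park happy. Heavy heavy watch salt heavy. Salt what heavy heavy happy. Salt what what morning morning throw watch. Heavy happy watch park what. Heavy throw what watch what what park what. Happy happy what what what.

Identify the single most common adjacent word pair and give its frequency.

Bigram frequencies (highest first):
  what what: 6
  heavy what: 3
  what heavy: 3
  what salt: 2
  watch heavy: 2
  heavy heavy: 2
  … (29 more, each ≤ 2)

"what what", 6 times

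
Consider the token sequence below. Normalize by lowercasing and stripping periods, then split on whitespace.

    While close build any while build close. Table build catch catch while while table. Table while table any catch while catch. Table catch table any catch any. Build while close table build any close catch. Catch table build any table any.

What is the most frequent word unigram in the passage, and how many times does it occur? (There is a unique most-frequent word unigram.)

"table", 9 times

Unigram frequencies (highest first):
  table: 9
  catch: 8
  while: 7
  any: 7
  build: 6
  close: 4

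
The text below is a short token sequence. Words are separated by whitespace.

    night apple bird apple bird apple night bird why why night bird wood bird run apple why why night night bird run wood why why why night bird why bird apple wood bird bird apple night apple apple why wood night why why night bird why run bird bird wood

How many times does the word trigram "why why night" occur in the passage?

Scanning the 48 overlapping trigram windows for "why why night":
  position 9–11: why why night
  position 17–19: why why night
  position 25–27: why why night
  position 42–44: why why night

4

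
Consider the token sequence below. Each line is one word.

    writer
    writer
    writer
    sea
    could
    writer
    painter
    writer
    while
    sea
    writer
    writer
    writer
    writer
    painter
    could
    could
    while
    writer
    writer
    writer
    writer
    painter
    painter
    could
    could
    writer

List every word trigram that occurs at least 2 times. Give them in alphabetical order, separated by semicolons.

Trigram counts meeting the condition (at least 2 times):
  painter could could: 2
  writer writer painter: 2
  writer writer writer: 5

painter could could; writer writer painter; writer writer writer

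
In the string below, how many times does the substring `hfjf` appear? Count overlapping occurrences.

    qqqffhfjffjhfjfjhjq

2

Sliding a length-4 window over the 19 characters (16 positions):
  position 6–9: hfjf
  position 12–15: hfjf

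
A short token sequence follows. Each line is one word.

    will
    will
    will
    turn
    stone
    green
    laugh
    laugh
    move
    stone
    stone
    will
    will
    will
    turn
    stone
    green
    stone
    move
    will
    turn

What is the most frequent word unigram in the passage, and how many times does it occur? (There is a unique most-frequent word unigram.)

Unigram frequencies (highest first):
  will: 7
  stone: 5
  turn: 3
  green: 2
  laugh: 2
  move: 2

"will", 7 times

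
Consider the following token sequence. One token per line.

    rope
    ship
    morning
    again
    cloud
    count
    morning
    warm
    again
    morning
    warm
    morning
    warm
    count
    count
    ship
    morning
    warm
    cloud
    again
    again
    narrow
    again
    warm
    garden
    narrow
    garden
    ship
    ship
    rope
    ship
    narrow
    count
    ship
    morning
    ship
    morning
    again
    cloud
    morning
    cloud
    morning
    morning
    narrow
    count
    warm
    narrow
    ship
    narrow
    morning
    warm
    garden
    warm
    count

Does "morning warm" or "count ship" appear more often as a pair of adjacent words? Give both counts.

"morning warm" (5 vs 2)

"morning warm": 5 occurrences
"count ship": 2 occurrences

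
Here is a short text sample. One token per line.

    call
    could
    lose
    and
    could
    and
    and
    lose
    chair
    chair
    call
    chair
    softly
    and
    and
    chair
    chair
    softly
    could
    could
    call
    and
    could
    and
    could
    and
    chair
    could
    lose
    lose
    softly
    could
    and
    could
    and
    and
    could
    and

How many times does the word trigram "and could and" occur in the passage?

Scanning the 36 overlapping trigram windows for "and could and":
  position 4–6: and could and
  position 22–24: and could and
  position 24–26: and could and
  position 33–35: and could and
  position 36–38: and could and

5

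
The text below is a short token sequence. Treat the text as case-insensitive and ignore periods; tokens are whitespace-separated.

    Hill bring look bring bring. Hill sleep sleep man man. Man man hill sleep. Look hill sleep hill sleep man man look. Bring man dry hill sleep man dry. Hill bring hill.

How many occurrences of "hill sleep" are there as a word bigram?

Scanning the 31 overlapping bigram windows for "hill sleep":
  position 6–7: hill sleep
  position 13–14: hill sleep
  position 16–17: hill sleep
  position 18–19: hill sleep
  position 26–27: hill sleep

5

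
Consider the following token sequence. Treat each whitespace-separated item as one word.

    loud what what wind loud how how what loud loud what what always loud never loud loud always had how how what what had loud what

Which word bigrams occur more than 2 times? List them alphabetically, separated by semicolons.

Bigram counts meeting the condition (more than 2 times):
  loud what: 3
  what what: 3

loud what; what what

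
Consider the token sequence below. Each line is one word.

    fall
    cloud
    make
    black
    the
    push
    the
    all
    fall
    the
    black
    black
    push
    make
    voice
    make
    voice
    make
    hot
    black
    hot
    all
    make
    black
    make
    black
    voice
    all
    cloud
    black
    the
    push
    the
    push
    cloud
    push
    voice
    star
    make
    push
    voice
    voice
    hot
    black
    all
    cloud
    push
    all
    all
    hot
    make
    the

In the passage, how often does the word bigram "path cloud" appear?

0

Scanning the 51 overlapping bigram windows for "path cloud":
  (none found)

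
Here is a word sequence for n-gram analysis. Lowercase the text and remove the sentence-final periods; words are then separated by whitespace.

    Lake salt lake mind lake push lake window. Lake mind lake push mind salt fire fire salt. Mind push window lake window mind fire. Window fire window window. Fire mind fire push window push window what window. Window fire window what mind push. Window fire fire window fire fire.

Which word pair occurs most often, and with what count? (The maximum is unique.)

Bigram frequencies (highest first):
  window fire: 5
  push window: 4
  fire window: 4
  fire fire: 3
  lake mind: 2
  mind lake: 2
  … (21 more, each ≤ 2)

"window fire", 5 times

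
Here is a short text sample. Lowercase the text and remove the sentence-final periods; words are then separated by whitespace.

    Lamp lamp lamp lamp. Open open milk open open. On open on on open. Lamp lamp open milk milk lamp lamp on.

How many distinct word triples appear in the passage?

22 tokens → 20 trigram windows in total.
Repeated trigrams (each contributes count−1 duplicates):
  lamp lamp lamp: 2
  lamp lamp open: 2
2 duplicate windows → 20 − 2 = 18 distinct.

18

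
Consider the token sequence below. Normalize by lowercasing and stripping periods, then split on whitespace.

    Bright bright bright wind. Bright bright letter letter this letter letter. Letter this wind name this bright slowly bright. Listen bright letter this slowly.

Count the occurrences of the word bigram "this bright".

1

Scanning the 23 overlapping bigram windows for "this bright":
  position 16–17: this bright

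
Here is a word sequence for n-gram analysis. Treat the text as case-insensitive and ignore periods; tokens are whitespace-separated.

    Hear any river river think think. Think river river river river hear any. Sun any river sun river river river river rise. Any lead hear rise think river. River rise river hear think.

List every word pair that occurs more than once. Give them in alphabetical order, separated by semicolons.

any river; hear any; river hear; river rise; river river; think river; think think

Bigram counts meeting the condition (more than once):
  any river: 2
  hear any: 2
  river hear: 2
  river rise: 2
  river river: 8
  think river: 2
  think think: 2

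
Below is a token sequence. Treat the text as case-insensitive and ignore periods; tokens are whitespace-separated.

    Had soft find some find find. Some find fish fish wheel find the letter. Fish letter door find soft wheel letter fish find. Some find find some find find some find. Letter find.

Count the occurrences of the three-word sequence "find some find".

Scanning the 31 overlapping trigram windows for "find some find":
  position 3–5: find some find
  position 6–8: find some find
  position 23–25: find some find
  position 26–28: find some find
  position 29–31: find some find

5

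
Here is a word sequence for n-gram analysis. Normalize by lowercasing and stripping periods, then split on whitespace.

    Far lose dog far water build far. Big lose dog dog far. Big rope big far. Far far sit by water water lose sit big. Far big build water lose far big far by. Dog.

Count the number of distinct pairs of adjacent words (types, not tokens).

35 tokens → 34 bigram windows in total.
Repeated bigrams (each contributes count−1 duplicates):
  far big: 4
  big far: 3
  dog far: 2
  far far: 2
  lose dog: 2
  water lose: 2
9 duplicate windows → 34 − 9 = 25 distinct.

25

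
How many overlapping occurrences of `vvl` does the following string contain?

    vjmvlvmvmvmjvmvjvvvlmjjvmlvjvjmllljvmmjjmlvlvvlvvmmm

2

Sliding a length-3 window over the 52 characters (50 positions):
  position 18–20: vvl
  position 45–47: vvl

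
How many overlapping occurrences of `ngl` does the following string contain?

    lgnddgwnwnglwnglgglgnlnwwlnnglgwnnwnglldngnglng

Sliding a length-3 window over the 47 characters (45 positions):
  position 10–12: ngl
  position 14–16: ngl
  position 28–30: ngl
  position 36–38: ngl
  position 43–45: ngl

5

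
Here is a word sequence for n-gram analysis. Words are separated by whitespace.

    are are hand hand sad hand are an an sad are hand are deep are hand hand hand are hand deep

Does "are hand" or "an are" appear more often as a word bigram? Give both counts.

"are hand": 4 occurrences
"an are": 0 occurrences

"are hand" (4 vs 0)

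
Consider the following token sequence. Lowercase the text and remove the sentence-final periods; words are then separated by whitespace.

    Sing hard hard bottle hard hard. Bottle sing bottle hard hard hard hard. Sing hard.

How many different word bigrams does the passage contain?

15 tokens → 14 bigram windows in total.
Repeated bigrams (each contributes count−1 duplicates):
  hard hard: 5
  bottle hard: 2
  hard bottle: 2
  sing hard: 2
7 duplicate windows → 14 − 7 = 7 distinct.

7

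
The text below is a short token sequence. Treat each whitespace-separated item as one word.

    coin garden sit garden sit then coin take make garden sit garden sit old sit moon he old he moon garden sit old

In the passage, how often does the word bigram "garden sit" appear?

5

Scanning the 22 overlapping bigram windows for "garden sit":
  position 2–3: garden sit
  position 4–5: garden sit
  position 10–11: garden sit
  position 12–13: garden sit
  position 21–22: garden sit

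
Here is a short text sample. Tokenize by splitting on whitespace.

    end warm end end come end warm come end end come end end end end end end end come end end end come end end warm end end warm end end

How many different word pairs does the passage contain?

6

31 tokens → 30 bigram windows in total.
Repeated bigrams (each contributes count−1 duplicates):
  end end: 13
  come end: 5
  end come: 4
  end warm: 4
  warm end: 3
24 duplicate windows → 30 − 24 = 6 distinct.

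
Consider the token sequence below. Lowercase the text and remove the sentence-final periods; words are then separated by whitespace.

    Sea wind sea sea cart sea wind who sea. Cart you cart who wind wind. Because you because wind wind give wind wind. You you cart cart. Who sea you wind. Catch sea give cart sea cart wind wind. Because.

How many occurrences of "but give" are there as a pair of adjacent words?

0

Scanning the 39 overlapping bigram windows for "but give":
  (none found)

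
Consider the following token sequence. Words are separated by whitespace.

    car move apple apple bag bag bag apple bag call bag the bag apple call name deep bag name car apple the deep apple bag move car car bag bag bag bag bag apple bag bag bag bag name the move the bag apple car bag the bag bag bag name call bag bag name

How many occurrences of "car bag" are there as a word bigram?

Scanning the 54 overlapping bigram windows for "car bag":
  position 28–29: car bag
  position 45–46: car bag

2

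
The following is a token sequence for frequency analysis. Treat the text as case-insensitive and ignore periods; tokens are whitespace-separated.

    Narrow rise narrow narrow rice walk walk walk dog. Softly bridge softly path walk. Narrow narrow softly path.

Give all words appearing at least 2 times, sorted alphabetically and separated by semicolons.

narrow; path; softly; walk

Unigram counts meeting the condition (at least 2 times):
  narrow: 5
  path: 2
  softly: 3
  walk: 4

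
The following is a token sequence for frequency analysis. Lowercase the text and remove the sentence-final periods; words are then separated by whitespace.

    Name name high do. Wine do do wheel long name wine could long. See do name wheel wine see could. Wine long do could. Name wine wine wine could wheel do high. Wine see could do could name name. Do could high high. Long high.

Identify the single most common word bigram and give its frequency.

Bigram frequencies (highest first):
  do could: 3
  name name: 2
  name wine: 2
  wine could: 2
  wine see: 2
  see could: 2
  … (29 more, each ≤ 2)

"do could", 3 times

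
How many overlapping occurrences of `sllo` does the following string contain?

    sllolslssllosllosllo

Sliding a length-4 window over the 20 characters (17 positions):
  position 1–4: sllo
  position 9–12: sllo
  position 13–16: sllo
  position 17–20: sllo

4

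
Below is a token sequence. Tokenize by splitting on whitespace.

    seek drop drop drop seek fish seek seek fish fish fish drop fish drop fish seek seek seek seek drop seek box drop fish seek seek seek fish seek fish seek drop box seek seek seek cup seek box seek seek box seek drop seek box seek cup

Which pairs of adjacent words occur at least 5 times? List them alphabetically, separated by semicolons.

fish seek; seek seek

Bigram counts meeting the condition (at least 5 times):
  fish seek: 5
  seek seek: 9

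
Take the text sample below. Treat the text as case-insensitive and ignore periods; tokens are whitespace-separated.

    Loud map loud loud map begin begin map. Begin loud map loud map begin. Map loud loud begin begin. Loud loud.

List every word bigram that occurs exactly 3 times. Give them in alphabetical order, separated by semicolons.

loud loud; map begin; map loud

Bigram counts meeting the condition (exactly 3 times):
  loud loud: 3
  map begin: 3
  map loud: 3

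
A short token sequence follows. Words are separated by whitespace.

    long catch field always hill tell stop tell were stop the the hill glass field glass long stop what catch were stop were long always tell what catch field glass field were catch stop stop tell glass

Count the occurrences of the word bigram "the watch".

0

Scanning the 36 overlapping bigram windows for "the watch":
  (none found)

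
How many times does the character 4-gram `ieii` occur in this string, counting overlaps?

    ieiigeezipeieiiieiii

3

Sliding a length-4 window over the 20 characters (17 positions):
  position 1–4: ieii
  position 12–15: ieii
  position 16–19: ieii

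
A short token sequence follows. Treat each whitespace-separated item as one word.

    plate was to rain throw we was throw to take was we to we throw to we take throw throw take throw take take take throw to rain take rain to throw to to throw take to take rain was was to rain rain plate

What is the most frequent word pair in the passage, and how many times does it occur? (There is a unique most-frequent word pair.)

"throw to", 4 times

Bigram frequencies (highest first):
  throw to: 4
  to rain: 3
  take throw: 3
  throw take: 3
  was to: 2
  to take: 2
  … (23 more, each ≤ 2)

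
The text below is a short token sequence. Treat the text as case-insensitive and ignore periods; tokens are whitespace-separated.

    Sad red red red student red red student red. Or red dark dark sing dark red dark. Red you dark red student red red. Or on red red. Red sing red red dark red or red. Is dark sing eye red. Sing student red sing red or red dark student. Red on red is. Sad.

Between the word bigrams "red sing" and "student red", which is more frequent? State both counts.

"student red" (5 vs 3)

"red sing": 3 occurrences
"student red": 5 occurrences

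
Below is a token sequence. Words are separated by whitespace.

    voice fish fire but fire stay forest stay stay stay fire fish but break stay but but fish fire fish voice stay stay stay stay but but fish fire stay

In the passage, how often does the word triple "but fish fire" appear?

2

Scanning the 28 overlapping trigram windows for "but fish fire":
  position 17–19: but fish fire
  position 27–29: but fish fire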